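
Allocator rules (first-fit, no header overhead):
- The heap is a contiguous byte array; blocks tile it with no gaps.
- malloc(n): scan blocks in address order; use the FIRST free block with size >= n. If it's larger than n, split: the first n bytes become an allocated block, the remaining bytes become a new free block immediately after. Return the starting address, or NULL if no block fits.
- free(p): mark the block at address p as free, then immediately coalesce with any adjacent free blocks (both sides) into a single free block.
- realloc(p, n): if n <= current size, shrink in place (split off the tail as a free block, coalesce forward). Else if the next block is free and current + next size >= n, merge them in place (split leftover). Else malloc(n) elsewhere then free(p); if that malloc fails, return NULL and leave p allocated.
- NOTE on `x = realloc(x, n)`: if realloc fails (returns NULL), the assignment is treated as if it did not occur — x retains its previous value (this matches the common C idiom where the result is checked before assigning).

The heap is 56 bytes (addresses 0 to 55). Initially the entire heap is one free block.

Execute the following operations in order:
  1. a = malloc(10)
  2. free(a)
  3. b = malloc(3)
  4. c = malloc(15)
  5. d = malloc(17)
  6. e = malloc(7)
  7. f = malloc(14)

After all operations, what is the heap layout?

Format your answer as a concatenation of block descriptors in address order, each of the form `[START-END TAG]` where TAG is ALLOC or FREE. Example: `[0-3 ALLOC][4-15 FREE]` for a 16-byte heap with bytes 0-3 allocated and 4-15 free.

Answer: [0-2 ALLOC][3-17 ALLOC][18-34 ALLOC][35-41 ALLOC][42-55 ALLOC]

Derivation:
Op 1: a = malloc(10) -> a = 0; heap: [0-9 ALLOC][10-55 FREE]
Op 2: free(a) -> (freed a); heap: [0-55 FREE]
Op 3: b = malloc(3) -> b = 0; heap: [0-2 ALLOC][3-55 FREE]
Op 4: c = malloc(15) -> c = 3; heap: [0-2 ALLOC][3-17 ALLOC][18-55 FREE]
Op 5: d = malloc(17) -> d = 18; heap: [0-2 ALLOC][3-17 ALLOC][18-34 ALLOC][35-55 FREE]
Op 6: e = malloc(7) -> e = 35; heap: [0-2 ALLOC][3-17 ALLOC][18-34 ALLOC][35-41 ALLOC][42-55 FREE]
Op 7: f = malloc(14) -> f = 42; heap: [0-2 ALLOC][3-17 ALLOC][18-34 ALLOC][35-41 ALLOC][42-55 ALLOC]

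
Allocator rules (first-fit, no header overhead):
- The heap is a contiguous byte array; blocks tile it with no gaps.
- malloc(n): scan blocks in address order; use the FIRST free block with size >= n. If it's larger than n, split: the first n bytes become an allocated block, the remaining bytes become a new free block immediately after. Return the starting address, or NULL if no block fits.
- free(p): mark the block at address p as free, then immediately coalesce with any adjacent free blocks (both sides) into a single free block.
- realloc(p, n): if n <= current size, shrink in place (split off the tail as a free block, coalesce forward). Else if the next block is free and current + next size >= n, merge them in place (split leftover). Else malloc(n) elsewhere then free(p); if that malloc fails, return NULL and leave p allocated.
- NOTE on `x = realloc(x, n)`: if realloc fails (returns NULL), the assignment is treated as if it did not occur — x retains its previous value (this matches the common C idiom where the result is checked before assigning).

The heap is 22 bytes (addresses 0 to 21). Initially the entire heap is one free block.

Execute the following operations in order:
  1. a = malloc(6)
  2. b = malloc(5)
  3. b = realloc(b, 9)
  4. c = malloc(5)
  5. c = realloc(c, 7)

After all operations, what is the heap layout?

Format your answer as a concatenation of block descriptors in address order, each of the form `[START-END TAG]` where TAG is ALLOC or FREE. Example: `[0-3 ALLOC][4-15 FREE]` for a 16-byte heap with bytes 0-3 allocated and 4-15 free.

Op 1: a = malloc(6) -> a = 0; heap: [0-5 ALLOC][6-21 FREE]
Op 2: b = malloc(5) -> b = 6; heap: [0-5 ALLOC][6-10 ALLOC][11-21 FREE]
Op 3: b = realloc(b, 9) -> b = 6; heap: [0-5 ALLOC][6-14 ALLOC][15-21 FREE]
Op 4: c = malloc(5) -> c = 15; heap: [0-5 ALLOC][6-14 ALLOC][15-19 ALLOC][20-21 FREE]
Op 5: c = realloc(c, 7) -> c = 15; heap: [0-5 ALLOC][6-14 ALLOC][15-21 ALLOC]

Answer: [0-5 ALLOC][6-14 ALLOC][15-21 ALLOC]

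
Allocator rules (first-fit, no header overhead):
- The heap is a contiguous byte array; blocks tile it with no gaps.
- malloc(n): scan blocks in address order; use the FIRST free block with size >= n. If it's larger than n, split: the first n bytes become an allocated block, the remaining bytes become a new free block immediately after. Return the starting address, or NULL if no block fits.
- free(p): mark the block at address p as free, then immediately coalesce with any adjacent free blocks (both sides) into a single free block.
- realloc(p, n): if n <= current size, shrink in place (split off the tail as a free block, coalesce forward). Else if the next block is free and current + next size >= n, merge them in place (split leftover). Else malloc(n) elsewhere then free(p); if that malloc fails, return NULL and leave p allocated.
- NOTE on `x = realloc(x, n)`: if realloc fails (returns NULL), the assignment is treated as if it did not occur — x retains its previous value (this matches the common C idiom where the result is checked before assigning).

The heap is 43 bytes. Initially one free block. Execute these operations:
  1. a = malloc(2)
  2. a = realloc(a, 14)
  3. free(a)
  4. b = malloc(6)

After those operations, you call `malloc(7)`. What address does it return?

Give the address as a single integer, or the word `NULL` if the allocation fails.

Answer: 6

Derivation:
Op 1: a = malloc(2) -> a = 0; heap: [0-1 ALLOC][2-42 FREE]
Op 2: a = realloc(a, 14) -> a = 0; heap: [0-13 ALLOC][14-42 FREE]
Op 3: free(a) -> (freed a); heap: [0-42 FREE]
Op 4: b = malloc(6) -> b = 0; heap: [0-5 ALLOC][6-42 FREE]
malloc(7): first-fit scan over [0-5 ALLOC][6-42 FREE] -> 6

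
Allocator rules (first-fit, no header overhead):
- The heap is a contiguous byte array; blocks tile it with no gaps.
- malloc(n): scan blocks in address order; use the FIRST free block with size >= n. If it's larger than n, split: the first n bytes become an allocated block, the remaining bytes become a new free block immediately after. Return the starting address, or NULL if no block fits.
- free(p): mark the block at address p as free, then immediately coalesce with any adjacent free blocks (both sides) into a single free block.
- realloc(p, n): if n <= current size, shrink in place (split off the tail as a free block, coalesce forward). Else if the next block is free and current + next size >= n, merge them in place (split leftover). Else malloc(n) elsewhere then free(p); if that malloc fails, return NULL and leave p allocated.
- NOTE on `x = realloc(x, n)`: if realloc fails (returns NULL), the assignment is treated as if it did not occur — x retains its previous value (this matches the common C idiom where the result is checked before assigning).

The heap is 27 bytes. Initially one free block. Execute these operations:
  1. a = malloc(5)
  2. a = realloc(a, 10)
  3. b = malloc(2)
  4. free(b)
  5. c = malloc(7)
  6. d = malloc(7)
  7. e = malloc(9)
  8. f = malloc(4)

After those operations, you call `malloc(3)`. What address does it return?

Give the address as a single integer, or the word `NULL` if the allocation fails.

Op 1: a = malloc(5) -> a = 0; heap: [0-4 ALLOC][5-26 FREE]
Op 2: a = realloc(a, 10) -> a = 0; heap: [0-9 ALLOC][10-26 FREE]
Op 3: b = malloc(2) -> b = 10; heap: [0-9 ALLOC][10-11 ALLOC][12-26 FREE]
Op 4: free(b) -> (freed b); heap: [0-9 ALLOC][10-26 FREE]
Op 5: c = malloc(7) -> c = 10; heap: [0-9 ALLOC][10-16 ALLOC][17-26 FREE]
Op 6: d = malloc(7) -> d = 17; heap: [0-9 ALLOC][10-16 ALLOC][17-23 ALLOC][24-26 FREE]
Op 7: e = malloc(9) -> e = NULL; heap: [0-9 ALLOC][10-16 ALLOC][17-23 ALLOC][24-26 FREE]
Op 8: f = malloc(4) -> f = NULL; heap: [0-9 ALLOC][10-16 ALLOC][17-23 ALLOC][24-26 FREE]
malloc(3): first-fit scan over [0-9 ALLOC][10-16 ALLOC][17-23 ALLOC][24-26 FREE] -> 24

Answer: 24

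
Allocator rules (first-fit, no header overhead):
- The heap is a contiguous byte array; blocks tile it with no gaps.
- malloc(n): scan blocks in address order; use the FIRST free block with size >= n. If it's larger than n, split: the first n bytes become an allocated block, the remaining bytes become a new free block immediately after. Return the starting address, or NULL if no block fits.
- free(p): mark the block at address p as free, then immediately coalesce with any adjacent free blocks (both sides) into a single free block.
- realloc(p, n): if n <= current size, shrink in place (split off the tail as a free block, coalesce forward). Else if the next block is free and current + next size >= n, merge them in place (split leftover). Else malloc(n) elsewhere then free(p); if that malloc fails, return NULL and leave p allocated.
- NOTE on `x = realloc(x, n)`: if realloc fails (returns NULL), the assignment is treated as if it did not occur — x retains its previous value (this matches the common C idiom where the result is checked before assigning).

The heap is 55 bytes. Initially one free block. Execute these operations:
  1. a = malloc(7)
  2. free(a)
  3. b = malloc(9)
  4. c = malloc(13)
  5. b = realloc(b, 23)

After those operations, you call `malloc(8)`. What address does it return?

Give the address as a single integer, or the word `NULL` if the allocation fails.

Op 1: a = malloc(7) -> a = 0; heap: [0-6 ALLOC][7-54 FREE]
Op 2: free(a) -> (freed a); heap: [0-54 FREE]
Op 3: b = malloc(9) -> b = 0; heap: [0-8 ALLOC][9-54 FREE]
Op 4: c = malloc(13) -> c = 9; heap: [0-8 ALLOC][9-21 ALLOC][22-54 FREE]
Op 5: b = realloc(b, 23) -> b = 22; heap: [0-8 FREE][9-21 ALLOC][22-44 ALLOC][45-54 FREE]
malloc(8): first-fit scan over [0-8 FREE][9-21 ALLOC][22-44 ALLOC][45-54 FREE] -> 0

Answer: 0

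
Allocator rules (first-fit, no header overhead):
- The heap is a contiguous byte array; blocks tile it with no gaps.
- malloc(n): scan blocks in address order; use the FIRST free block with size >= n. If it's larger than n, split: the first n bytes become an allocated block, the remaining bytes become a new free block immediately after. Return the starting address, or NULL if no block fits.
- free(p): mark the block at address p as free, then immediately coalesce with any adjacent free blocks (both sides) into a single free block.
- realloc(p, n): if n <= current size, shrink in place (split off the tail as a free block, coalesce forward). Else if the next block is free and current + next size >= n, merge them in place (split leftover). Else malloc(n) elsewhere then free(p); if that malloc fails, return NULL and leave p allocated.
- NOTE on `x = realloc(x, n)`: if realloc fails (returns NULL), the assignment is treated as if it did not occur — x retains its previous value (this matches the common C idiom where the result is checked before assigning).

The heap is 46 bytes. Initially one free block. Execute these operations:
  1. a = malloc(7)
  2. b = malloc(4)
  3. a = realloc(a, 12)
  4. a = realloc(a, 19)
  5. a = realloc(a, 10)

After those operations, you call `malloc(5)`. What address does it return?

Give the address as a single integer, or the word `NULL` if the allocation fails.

Op 1: a = malloc(7) -> a = 0; heap: [0-6 ALLOC][7-45 FREE]
Op 2: b = malloc(4) -> b = 7; heap: [0-6 ALLOC][7-10 ALLOC][11-45 FREE]
Op 3: a = realloc(a, 12) -> a = 11; heap: [0-6 FREE][7-10 ALLOC][11-22 ALLOC][23-45 FREE]
Op 4: a = realloc(a, 19) -> a = 11; heap: [0-6 FREE][7-10 ALLOC][11-29 ALLOC][30-45 FREE]
Op 5: a = realloc(a, 10) -> a = 11; heap: [0-6 FREE][7-10 ALLOC][11-20 ALLOC][21-45 FREE]
malloc(5): first-fit scan over [0-6 FREE][7-10 ALLOC][11-20 ALLOC][21-45 FREE] -> 0

Answer: 0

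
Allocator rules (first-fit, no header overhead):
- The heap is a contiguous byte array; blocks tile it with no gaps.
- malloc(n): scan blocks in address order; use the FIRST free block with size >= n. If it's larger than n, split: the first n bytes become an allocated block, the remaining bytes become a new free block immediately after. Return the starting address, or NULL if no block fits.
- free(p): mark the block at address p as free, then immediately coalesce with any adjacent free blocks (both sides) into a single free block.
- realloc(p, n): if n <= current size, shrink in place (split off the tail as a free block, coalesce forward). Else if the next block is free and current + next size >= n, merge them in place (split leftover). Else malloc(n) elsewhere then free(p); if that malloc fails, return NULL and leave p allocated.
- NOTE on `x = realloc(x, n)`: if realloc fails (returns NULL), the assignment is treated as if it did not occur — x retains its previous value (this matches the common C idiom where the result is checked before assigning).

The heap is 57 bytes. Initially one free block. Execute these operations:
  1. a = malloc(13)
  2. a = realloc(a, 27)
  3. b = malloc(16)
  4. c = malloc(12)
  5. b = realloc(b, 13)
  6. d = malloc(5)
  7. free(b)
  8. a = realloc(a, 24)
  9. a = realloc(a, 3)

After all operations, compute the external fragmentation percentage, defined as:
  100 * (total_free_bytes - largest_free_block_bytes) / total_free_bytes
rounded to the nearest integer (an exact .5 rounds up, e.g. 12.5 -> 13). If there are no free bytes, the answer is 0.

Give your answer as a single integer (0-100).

Op 1: a = malloc(13) -> a = 0; heap: [0-12 ALLOC][13-56 FREE]
Op 2: a = realloc(a, 27) -> a = 0; heap: [0-26 ALLOC][27-56 FREE]
Op 3: b = malloc(16) -> b = 27; heap: [0-26 ALLOC][27-42 ALLOC][43-56 FREE]
Op 4: c = malloc(12) -> c = 43; heap: [0-26 ALLOC][27-42 ALLOC][43-54 ALLOC][55-56 FREE]
Op 5: b = realloc(b, 13) -> b = 27; heap: [0-26 ALLOC][27-39 ALLOC][40-42 FREE][43-54 ALLOC][55-56 FREE]
Op 6: d = malloc(5) -> d = NULL; heap: [0-26 ALLOC][27-39 ALLOC][40-42 FREE][43-54 ALLOC][55-56 FREE]
Op 7: free(b) -> (freed b); heap: [0-26 ALLOC][27-42 FREE][43-54 ALLOC][55-56 FREE]
Op 8: a = realloc(a, 24) -> a = 0; heap: [0-23 ALLOC][24-42 FREE][43-54 ALLOC][55-56 FREE]
Op 9: a = realloc(a, 3) -> a = 0; heap: [0-2 ALLOC][3-42 FREE][43-54 ALLOC][55-56 FREE]
Free blocks: [40 2] total_free=42 largest=40 -> 100*(42-40)/42 = 200/42 ≈ 4.762 -> rounds to 5

Answer: 5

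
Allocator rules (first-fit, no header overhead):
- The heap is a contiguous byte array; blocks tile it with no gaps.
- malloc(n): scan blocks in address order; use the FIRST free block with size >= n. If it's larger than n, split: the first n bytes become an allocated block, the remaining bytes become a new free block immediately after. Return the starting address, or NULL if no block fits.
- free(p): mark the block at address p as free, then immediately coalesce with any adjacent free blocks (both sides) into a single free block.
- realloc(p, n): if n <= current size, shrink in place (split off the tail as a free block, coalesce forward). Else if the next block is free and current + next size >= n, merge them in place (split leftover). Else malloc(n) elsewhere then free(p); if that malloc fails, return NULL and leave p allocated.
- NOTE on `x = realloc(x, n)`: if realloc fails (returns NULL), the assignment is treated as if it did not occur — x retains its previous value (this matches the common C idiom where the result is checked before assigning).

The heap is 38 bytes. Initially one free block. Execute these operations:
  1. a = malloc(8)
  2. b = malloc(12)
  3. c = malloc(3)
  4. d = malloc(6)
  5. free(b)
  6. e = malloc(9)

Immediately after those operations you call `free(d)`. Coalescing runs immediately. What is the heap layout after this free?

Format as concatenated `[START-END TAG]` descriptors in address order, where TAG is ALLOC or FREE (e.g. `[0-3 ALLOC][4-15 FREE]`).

Op 1: a = malloc(8) -> a = 0; heap: [0-7 ALLOC][8-37 FREE]
Op 2: b = malloc(12) -> b = 8; heap: [0-7 ALLOC][8-19 ALLOC][20-37 FREE]
Op 3: c = malloc(3) -> c = 20; heap: [0-7 ALLOC][8-19 ALLOC][20-22 ALLOC][23-37 FREE]
Op 4: d = malloc(6) -> d = 23; heap: [0-7 ALLOC][8-19 ALLOC][20-22 ALLOC][23-28 ALLOC][29-37 FREE]
Op 5: free(b) -> (freed b); heap: [0-7 ALLOC][8-19 FREE][20-22 ALLOC][23-28 ALLOC][29-37 FREE]
Op 6: e = malloc(9) -> e = 8; heap: [0-7 ALLOC][8-16 ALLOC][17-19 FREE][20-22 ALLOC][23-28 ALLOC][29-37 FREE]
free(d): d = 23 -> block [23-28 ALLOC]; mark free, coalesce with adjacent free neighbors -> [0-7 ALLOC][8-16 ALLOC][17-19 FREE][20-22 ALLOC][23-37 FREE]

Answer: [0-7 ALLOC][8-16 ALLOC][17-19 FREE][20-22 ALLOC][23-37 FREE]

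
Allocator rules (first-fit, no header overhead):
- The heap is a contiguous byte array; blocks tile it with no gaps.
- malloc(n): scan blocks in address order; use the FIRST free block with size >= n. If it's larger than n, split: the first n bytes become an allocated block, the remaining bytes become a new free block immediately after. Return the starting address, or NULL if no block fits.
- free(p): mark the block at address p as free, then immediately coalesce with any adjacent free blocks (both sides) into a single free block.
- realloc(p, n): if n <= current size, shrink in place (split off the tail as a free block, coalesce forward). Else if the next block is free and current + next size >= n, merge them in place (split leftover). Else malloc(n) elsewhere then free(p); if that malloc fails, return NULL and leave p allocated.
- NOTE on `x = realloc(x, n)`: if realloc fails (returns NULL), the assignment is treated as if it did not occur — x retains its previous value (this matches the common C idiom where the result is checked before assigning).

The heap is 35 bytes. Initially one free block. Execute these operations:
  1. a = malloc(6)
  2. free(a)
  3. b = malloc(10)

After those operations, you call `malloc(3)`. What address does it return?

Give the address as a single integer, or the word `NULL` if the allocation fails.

Op 1: a = malloc(6) -> a = 0; heap: [0-5 ALLOC][6-34 FREE]
Op 2: free(a) -> (freed a); heap: [0-34 FREE]
Op 3: b = malloc(10) -> b = 0; heap: [0-9 ALLOC][10-34 FREE]
malloc(3): first-fit scan over [0-9 ALLOC][10-34 FREE] -> 10

Answer: 10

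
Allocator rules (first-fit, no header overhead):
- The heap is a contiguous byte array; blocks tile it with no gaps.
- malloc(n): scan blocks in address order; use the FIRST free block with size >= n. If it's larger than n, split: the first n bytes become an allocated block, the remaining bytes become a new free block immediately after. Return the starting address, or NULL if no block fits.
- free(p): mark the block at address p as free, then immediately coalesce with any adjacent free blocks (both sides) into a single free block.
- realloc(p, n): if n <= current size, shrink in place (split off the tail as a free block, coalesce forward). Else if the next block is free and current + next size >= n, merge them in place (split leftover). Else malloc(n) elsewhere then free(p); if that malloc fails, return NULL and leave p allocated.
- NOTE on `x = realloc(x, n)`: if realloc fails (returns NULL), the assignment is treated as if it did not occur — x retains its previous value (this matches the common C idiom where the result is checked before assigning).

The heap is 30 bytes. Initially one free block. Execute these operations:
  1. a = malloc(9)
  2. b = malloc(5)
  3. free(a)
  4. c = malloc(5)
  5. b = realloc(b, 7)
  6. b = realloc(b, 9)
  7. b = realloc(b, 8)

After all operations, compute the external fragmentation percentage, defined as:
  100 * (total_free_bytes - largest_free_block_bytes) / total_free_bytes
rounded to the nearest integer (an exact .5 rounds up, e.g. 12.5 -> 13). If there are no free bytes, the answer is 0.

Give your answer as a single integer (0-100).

Op 1: a = malloc(9) -> a = 0; heap: [0-8 ALLOC][9-29 FREE]
Op 2: b = malloc(5) -> b = 9; heap: [0-8 ALLOC][9-13 ALLOC][14-29 FREE]
Op 3: free(a) -> (freed a); heap: [0-8 FREE][9-13 ALLOC][14-29 FREE]
Op 4: c = malloc(5) -> c = 0; heap: [0-4 ALLOC][5-8 FREE][9-13 ALLOC][14-29 FREE]
Op 5: b = realloc(b, 7) -> b = 9; heap: [0-4 ALLOC][5-8 FREE][9-15 ALLOC][16-29 FREE]
Op 6: b = realloc(b, 9) -> b = 9; heap: [0-4 ALLOC][5-8 FREE][9-17 ALLOC][18-29 FREE]
Op 7: b = realloc(b, 8) -> b = 9; heap: [0-4 ALLOC][5-8 FREE][9-16 ALLOC][17-29 FREE]
Free blocks: [4 13] total_free=17 largest=13 -> 100*(17-13)/17 = 400/17 ≈ 23.529 -> rounds to 24

Answer: 24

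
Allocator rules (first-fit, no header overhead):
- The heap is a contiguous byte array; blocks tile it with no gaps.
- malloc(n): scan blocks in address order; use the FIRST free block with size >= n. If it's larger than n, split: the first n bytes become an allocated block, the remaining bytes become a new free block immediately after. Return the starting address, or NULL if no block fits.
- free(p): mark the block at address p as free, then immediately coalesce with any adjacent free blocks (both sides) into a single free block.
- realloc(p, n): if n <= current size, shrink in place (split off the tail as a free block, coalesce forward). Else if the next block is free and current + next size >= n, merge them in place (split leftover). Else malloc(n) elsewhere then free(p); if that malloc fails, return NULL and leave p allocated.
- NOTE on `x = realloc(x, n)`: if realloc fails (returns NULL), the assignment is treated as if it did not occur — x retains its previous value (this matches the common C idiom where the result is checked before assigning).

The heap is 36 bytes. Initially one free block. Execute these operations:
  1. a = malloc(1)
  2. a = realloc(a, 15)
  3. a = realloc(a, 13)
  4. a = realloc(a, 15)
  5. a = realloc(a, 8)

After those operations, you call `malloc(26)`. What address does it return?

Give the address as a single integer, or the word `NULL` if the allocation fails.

Op 1: a = malloc(1) -> a = 0; heap: [0-0 ALLOC][1-35 FREE]
Op 2: a = realloc(a, 15) -> a = 0; heap: [0-14 ALLOC][15-35 FREE]
Op 3: a = realloc(a, 13) -> a = 0; heap: [0-12 ALLOC][13-35 FREE]
Op 4: a = realloc(a, 15) -> a = 0; heap: [0-14 ALLOC][15-35 FREE]
Op 5: a = realloc(a, 8) -> a = 0; heap: [0-7 ALLOC][8-35 FREE]
malloc(26): first-fit scan over [0-7 ALLOC][8-35 FREE] -> 8

Answer: 8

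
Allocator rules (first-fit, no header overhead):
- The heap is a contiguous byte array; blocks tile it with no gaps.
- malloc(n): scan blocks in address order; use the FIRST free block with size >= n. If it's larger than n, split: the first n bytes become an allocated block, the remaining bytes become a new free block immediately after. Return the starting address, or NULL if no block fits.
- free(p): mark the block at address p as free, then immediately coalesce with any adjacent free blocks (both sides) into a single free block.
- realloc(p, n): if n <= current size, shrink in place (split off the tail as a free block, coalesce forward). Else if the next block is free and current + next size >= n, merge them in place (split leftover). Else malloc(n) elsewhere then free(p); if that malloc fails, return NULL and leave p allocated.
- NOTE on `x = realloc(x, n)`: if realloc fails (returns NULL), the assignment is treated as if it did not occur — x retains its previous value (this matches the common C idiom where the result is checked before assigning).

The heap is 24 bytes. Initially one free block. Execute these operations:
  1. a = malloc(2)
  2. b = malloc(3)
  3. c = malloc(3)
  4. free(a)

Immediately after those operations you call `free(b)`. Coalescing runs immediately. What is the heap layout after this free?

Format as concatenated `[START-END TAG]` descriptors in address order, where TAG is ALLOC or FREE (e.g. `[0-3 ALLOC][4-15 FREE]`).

Op 1: a = malloc(2) -> a = 0; heap: [0-1 ALLOC][2-23 FREE]
Op 2: b = malloc(3) -> b = 2; heap: [0-1 ALLOC][2-4 ALLOC][5-23 FREE]
Op 3: c = malloc(3) -> c = 5; heap: [0-1 ALLOC][2-4 ALLOC][5-7 ALLOC][8-23 FREE]
Op 4: free(a) -> (freed a); heap: [0-1 FREE][2-4 ALLOC][5-7 ALLOC][8-23 FREE]
free(b): b = 2 -> block [2-4 ALLOC]; mark free, coalesce with adjacent free neighbors -> [0-4 FREE][5-7 ALLOC][8-23 FREE]

Answer: [0-4 FREE][5-7 ALLOC][8-23 FREE]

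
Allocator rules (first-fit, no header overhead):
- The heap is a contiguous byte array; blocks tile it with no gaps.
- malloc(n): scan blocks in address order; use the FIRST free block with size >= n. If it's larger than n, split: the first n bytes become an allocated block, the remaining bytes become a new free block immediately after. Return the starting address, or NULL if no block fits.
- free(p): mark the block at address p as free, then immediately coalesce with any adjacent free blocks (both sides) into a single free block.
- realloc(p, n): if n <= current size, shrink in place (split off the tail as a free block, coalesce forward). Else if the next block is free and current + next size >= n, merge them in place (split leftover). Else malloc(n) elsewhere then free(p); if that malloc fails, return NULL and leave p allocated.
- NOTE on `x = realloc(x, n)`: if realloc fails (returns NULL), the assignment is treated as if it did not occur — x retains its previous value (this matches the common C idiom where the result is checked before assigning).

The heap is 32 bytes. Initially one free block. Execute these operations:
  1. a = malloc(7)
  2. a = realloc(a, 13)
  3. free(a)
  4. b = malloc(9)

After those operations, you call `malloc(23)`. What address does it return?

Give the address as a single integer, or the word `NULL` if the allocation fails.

Answer: 9

Derivation:
Op 1: a = malloc(7) -> a = 0; heap: [0-6 ALLOC][7-31 FREE]
Op 2: a = realloc(a, 13) -> a = 0; heap: [0-12 ALLOC][13-31 FREE]
Op 3: free(a) -> (freed a); heap: [0-31 FREE]
Op 4: b = malloc(9) -> b = 0; heap: [0-8 ALLOC][9-31 FREE]
malloc(23): first-fit scan over [0-8 ALLOC][9-31 FREE] -> 9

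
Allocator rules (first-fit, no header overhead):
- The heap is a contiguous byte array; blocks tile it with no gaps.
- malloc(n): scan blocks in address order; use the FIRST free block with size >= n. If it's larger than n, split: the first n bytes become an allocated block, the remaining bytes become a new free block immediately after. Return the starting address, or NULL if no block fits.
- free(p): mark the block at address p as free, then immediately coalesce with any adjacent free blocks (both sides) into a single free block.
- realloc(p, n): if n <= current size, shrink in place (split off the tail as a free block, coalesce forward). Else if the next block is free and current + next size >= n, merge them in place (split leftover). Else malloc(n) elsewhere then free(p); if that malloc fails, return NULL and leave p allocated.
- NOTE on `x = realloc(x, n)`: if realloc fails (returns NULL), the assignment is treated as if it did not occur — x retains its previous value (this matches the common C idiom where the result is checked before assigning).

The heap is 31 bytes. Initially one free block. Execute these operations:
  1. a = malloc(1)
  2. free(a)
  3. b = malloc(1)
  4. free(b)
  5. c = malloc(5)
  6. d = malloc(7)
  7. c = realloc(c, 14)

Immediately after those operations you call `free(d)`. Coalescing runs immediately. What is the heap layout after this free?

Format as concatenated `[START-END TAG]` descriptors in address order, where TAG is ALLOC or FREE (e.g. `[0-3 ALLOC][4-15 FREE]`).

Op 1: a = malloc(1) -> a = 0; heap: [0-0 ALLOC][1-30 FREE]
Op 2: free(a) -> (freed a); heap: [0-30 FREE]
Op 3: b = malloc(1) -> b = 0; heap: [0-0 ALLOC][1-30 FREE]
Op 4: free(b) -> (freed b); heap: [0-30 FREE]
Op 5: c = malloc(5) -> c = 0; heap: [0-4 ALLOC][5-30 FREE]
Op 6: d = malloc(7) -> d = 5; heap: [0-4 ALLOC][5-11 ALLOC][12-30 FREE]
Op 7: c = realloc(c, 14) -> c = 12; heap: [0-4 FREE][5-11 ALLOC][12-25 ALLOC][26-30 FREE]
free(d): d = 5 -> block [5-11 ALLOC]; mark free, coalesce with adjacent free neighbors -> [0-11 FREE][12-25 ALLOC][26-30 FREE]

Answer: [0-11 FREE][12-25 ALLOC][26-30 FREE]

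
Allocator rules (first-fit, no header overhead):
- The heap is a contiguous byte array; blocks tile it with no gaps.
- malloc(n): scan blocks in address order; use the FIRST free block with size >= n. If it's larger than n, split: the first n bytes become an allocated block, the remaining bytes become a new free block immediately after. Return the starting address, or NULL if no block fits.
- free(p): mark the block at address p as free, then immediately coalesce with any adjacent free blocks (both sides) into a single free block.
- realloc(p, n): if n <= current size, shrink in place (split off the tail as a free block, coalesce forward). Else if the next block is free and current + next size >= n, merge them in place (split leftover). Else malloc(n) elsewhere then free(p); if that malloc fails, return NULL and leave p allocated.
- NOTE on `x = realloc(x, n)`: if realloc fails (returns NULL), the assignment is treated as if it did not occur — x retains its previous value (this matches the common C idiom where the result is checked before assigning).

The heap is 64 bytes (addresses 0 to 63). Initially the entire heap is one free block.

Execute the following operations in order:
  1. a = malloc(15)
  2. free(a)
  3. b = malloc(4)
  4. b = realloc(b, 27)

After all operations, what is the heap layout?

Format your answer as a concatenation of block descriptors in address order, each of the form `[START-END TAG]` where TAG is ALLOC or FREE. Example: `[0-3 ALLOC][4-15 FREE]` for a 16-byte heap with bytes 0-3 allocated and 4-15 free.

Answer: [0-26 ALLOC][27-63 FREE]

Derivation:
Op 1: a = malloc(15) -> a = 0; heap: [0-14 ALLOC][15-63 FREE]
Op 2: free(a) -> (freed a); heap: [0-63 FREE]
Op 3: b = malloc(4) -> b = 0; heap: [0-3 ALLOC][4-63 FREE]
Op 4: b = realloc(b, 27) -> b = 0; heap: [0-26 ALLOC][27-63 FREE]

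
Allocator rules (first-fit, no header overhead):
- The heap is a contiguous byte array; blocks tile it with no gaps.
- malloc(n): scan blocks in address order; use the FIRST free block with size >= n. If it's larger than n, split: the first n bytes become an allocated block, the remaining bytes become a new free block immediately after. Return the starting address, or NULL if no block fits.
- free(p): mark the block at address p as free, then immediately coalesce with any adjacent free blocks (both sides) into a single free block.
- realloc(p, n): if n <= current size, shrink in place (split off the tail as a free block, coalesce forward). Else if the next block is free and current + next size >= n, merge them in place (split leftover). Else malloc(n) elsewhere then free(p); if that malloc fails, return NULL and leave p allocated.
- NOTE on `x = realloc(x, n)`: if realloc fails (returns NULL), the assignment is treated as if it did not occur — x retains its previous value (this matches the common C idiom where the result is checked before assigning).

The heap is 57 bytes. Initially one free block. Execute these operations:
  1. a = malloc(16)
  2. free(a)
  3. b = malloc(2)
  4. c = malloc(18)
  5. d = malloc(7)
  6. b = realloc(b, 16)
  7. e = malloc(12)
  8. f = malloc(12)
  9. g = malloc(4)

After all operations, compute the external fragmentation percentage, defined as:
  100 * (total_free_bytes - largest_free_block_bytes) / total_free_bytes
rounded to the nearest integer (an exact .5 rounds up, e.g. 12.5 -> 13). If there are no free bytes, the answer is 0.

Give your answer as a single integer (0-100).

Answer: 50

Derivation:
Op 1: a = malloc(16) -> a = 0; heap: [0-15 ALLOC][16-56 FREE]
Op 2: free(a) -> (freed a); heap: [0-56 FREE]
Op 3: b = malloc(2) -> b = 0; heap: [0-1 ALLOC][2-56 FREE]
Op 4: c = malloc(18) -> c = 2; heap: [0-1 ALLOC][2-19 ALLOC][20-56 FREE]
Op 5: d = malloc(7) -> d = 20; heap: [0-1 ALLOC][2-19 ALLOC][20-26 ALLOC][27-56 FREE]
Op 6: b = realloc(b, 16) -> b = 27; heap: [0-1 FREE][2-19 ALLOC][20-26 ALLOC][27-42 ALLOC][43-56 FREE]
Op 7: e = malloc(12) -> e = 43; heap: [0-1 FREE][2-19 ALLOC][20-26 ALLOC][27-42 ALLOC][43-54 ALLOC][55-56 FREE]
Op 8: f = malloc(12) -> f = NULL; heap: [0-1 FREE][2-19 ALLOC][20-26 ALLOC][27-42 ALLOC][43-54 ALLOC][55-56 FREE]
Op 9: g = malloc(4) -> g = NULL; heap: [0-1 FREE][2-19 ALLOC][20-26 ALLOC][27-42 ALLOC][43-54 ALLOC][55-56 FREE]
Free blocks: [2 2] total_free=4 largest=2 -> 100*(4-2)/4 = 200/4 = 50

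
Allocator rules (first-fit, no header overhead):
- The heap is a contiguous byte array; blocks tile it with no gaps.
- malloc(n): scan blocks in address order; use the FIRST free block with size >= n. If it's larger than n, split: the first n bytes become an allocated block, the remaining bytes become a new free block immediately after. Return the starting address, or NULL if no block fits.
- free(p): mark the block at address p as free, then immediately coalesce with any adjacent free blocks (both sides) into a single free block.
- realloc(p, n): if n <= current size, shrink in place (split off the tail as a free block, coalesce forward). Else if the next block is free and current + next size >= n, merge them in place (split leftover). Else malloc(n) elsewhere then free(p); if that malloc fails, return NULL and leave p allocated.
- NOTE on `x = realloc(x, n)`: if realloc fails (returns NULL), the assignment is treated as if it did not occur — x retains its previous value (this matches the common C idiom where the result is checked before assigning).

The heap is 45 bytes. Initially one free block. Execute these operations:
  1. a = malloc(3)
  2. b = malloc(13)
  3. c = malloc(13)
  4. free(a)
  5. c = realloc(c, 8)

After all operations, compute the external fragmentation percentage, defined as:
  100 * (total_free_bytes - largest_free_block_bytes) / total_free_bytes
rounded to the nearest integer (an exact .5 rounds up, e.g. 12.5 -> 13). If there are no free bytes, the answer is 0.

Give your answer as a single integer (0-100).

Op 1: a = malloc(3) -> a = 0; heap: [0-2 ALLOC][3-44 FREE]
Op 2: b = malloc(13) -> b = 3; heap: [0-2 ALLOC][3-15 ALLOC][16-44 FREE]
Op 3: c = malloc(13) -> c = 16; heap: [0-2 ALLOC][3-15 ALLOC][16-28 ALLOC][29-44 FREE]
Op 4: free(a) -> (freed a); heap: [0-2 FREE][3-15 ALLOC][16-28 ALLOC][29-44 FREE]
Op 5: c = realloc(c, 8) -> c = 16; heap: [0-2 FREE][3-15 ALLOC][16-23 ALLOC][24-44 FREE]
Free blocks: [3 21] total_free=24 largest=21 -> 100*(24-21)/24 = 300/24 = 12.5 -> rounds to 13

Answer: 13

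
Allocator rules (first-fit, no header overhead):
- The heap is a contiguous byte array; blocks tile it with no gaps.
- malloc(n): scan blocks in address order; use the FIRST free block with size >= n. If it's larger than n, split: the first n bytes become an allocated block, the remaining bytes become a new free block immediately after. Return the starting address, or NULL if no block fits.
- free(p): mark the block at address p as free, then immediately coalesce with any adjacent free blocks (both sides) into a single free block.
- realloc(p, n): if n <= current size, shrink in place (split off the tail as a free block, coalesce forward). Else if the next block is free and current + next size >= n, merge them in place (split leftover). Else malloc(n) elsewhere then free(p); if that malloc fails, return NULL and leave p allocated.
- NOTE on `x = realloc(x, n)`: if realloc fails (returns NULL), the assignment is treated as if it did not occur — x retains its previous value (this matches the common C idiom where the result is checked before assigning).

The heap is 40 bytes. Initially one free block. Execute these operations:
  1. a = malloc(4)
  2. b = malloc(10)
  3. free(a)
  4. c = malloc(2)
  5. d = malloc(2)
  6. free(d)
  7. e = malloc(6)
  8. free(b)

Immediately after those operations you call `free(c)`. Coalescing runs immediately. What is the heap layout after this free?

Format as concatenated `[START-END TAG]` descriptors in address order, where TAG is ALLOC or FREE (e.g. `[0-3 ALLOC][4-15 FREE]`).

Answer: [0-13 FREE][14-19 ALLOC][20-39 FREE]

Derivation:
Op 1: a = malloc(4) -> a = 0; heap: [0-3 ALLOC][4-39 FREE]
Op 2: b = malloc(10) -> b = 4; heap: [0-3 ALLOC][4-13 ALLOC][14-39 FREE]
Op 3: free(a) -> (freed a); heap: [0-3 FREE][4-13 ALLOC][14-39 FREE]
Op 4: c = malloc(2) -> c = 0; heap: [0-1 ALLOC][2-3 FREE][4-13 ALLOC][14-39 FREE]
Op 5: d = malloc(2) -> d = 2; heap: [0-1 ALLOC][2-3 ALLOC][4-13 ALLOC][14-39 FREE]
Op 6: free(d) -> (freed d); heap: [0-1 ALLOC][2-3 FREE][4-13 ALLOC][14-39 FREE]
Op 7: e = malloc(6) -> e = 14; heap: [0-1 ALLOC][2-3 FREE][4-13 ALLOC][14-19 ALLOC][20-39 FREE]
Op 8: free(b) -> (freed b); heap: [0-1 ALLOC][2-13 FREE][14-19 ALLOC][20-39 FREE]
free(c): c = 0 -> block [0-1 ALLOC]; mark free, coalesce with adjacent free neighbors -> [0-13 FREE][14-19 ALLOC][20-39 FREE]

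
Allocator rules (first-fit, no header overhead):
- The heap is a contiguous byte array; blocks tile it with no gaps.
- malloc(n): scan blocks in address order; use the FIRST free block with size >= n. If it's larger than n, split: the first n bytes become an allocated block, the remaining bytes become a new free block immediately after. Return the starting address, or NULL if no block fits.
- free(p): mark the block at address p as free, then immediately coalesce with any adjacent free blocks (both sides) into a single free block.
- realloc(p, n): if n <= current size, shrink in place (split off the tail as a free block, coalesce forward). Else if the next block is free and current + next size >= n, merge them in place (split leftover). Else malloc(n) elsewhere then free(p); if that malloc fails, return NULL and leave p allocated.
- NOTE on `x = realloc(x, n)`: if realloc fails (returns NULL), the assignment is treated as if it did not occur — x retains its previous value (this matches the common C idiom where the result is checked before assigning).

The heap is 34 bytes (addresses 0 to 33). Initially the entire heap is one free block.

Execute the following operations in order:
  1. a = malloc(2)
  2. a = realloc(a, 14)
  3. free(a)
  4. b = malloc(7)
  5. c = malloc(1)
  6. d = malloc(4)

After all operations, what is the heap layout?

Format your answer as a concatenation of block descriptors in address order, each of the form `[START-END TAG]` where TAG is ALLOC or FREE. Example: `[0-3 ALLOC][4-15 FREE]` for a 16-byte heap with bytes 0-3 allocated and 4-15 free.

Op 1: a = malloc(2) -> a = 0; heap: [0-1 ALLOC][2-33 FREE]
Op 2: a = realloc(a, 14) -> a = 0; heap: [0-13 ALLOC][14-33 FREE]
Op 3: free(a) -> (freed a); heap: [0-33 FREE]
Op 4: b = malloc(7) -> b = 0; heap: [0-6 ALLOC][7-33 FREE]
Op 5: c = malloc(1) -> c = 7; heap: [0-6 ALLOC][7-7 ALLOC][8-33 FREE]
Op 6: d = malloc(4) -> d = 8; heap: [0-6 ALLOC][7-7 ALLOC][8-11 ALLOC][12-33 FREE]

Answer: [0-6 ALLOC][7-7 ALLOC][8-11 ALLOC][12-33 FREE]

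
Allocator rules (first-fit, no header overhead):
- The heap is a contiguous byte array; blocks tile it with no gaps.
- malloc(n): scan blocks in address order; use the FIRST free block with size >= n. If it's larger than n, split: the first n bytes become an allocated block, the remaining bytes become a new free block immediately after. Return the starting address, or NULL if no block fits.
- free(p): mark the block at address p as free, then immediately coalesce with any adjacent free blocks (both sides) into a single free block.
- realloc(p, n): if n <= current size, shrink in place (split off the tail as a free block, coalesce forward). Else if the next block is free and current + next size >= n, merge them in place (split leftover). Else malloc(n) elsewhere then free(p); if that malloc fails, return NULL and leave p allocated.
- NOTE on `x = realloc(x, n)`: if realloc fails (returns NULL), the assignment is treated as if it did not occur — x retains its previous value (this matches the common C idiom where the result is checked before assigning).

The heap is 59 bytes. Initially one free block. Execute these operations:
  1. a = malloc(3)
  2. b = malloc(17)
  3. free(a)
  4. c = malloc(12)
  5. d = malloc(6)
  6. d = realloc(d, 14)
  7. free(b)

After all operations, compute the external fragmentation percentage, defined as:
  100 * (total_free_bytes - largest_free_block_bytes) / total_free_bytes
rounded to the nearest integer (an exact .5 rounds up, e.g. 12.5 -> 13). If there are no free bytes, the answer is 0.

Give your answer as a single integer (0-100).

Op 1: a = malloc(3) -> a = 0; heap: [0-2 ALLOC][3-58 FREE]
Op 2: b = malloc(17) -> b = 3; heap: [0-2 ALLOC][3-19 ALLOC][20-58 FREE]
Op 3: free(a) -> (freed a); heap: [0-2 FREE][3-19 ALLOC][20-58 FREE]
Op 4: c = malloc(12) -> c = 20; heap: [0-2 FREE][3-19 ALLOC][20-31 ALLOC][32-58 FREE]
Op 5: d = malloc(6) -> d = 32; heap: [0-2 FREE][3-19 ALLOC][20-31 ALLOC][32-37 ALLOC][38-58 FREE]
Op 6: d = realloc(d, 14) -> d = 32; heap: [0-2 FREE][3-19 ALLOC][20-31 ALLOC][32-45 ALLOC][46-58 FREE]
Op 7: free(b) -> (freed b); heap: [0-19 FREE][20-31 ALLOC][32-45 ALLOC][46-58 FREE]
Free blocks: [20 13] total_free=33 largest=20 -> 100*(33-20)/33 = 1300/33 ≈ 39.394 -> rounds to 39

Answer: 39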